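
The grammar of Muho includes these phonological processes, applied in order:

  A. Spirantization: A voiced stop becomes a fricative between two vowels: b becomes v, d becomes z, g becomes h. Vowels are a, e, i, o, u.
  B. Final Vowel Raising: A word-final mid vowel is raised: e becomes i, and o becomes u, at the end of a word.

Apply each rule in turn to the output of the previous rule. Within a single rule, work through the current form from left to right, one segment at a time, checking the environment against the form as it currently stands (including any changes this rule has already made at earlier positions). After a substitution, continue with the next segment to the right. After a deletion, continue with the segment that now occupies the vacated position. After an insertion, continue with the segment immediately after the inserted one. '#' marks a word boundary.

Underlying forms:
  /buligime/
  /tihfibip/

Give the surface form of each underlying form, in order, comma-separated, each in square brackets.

/buligime/:
  A Spirantization: [buligime] → [bulihime]
  B Final Vowel Raising: [bulihime] → [bulihimi]
/tihfibip/:
  A Spirantization: [tihfibip] → [tihfivip]
  B Final Vowel Raising: no change — [tihfivip]

[bulihimi], [tihfivip]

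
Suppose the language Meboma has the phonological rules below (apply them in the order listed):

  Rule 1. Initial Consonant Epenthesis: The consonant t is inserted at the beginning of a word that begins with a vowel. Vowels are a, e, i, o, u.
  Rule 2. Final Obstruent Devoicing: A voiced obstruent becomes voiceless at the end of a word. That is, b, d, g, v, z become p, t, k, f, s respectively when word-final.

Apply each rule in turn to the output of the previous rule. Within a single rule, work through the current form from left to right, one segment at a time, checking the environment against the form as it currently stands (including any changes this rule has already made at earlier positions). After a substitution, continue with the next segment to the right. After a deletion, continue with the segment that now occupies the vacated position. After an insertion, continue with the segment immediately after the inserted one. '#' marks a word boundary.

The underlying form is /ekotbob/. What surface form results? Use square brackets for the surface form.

Rule 1 Initial Consonant Epenthesis: [ekotbob] → [tekotbob]
Rule 2 Final Obstruent Devoicing: [tekotbob] → [tekotbop]

[tekotbop]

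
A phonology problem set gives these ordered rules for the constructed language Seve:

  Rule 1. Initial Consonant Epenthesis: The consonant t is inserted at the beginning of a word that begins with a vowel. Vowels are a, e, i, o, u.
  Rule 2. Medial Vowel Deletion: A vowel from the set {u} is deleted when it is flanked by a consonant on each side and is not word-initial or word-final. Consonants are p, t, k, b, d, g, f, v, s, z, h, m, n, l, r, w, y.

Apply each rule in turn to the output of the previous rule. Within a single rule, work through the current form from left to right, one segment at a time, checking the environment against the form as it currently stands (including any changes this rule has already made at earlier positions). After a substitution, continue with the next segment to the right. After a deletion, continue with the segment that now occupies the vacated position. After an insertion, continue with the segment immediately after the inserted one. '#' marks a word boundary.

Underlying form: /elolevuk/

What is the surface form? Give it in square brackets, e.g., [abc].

Rule 1 Initial Consonant Epenthesis: [elolevuk] → [telolevuk]
Rule 2 Medial Vowel Deletion: [telolevuk] → [telolevk]

[telolevk]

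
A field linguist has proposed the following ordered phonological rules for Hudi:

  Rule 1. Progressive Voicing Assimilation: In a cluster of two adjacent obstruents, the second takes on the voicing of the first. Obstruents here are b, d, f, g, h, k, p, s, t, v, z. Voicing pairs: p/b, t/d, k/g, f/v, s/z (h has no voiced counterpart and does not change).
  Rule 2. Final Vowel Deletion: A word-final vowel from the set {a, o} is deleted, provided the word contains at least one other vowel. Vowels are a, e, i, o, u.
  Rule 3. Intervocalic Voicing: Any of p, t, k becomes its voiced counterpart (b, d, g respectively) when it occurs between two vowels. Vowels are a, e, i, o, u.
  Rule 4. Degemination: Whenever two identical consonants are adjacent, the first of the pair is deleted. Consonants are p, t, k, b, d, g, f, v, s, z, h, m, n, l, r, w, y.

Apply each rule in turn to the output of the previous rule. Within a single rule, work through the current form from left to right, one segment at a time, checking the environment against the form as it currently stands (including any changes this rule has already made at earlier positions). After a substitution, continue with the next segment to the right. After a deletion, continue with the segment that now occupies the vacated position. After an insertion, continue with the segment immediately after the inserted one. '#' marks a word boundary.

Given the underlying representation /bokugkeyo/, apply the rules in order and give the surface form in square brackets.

[bogugey]

Rule 1 Progressive Voicing Assimilation: [bokugkeyo] → [bokuggeyo]
Rule 2 Final Vowel Deletion: [bokuggeyo] → [bokuggey]
Rule 3 Intervocalic Voicing: [bokuggey] → [boguggey]
Rule 4 Degemination: [boguggey] → [bogugey]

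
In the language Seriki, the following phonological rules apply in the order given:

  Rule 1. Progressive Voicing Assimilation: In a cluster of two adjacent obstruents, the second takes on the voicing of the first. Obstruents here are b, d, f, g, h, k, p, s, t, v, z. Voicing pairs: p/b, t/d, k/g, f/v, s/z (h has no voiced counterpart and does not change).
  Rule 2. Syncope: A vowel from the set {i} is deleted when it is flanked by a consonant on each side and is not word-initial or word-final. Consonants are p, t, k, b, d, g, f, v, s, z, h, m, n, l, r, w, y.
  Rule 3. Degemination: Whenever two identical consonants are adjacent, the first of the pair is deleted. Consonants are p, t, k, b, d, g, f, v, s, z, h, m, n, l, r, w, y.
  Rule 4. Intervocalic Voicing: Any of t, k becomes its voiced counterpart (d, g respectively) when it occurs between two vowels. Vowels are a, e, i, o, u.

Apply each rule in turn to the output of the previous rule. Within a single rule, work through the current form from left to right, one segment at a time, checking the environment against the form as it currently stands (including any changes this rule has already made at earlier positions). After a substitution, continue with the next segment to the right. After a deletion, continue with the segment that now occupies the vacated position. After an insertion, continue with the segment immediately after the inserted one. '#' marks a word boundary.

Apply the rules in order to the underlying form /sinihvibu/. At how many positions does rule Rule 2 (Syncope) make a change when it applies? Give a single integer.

Rule 1 Progressive Voicing Assimilation: [sinihvibu] → [sinihfibu]
Rule 2 Syncope: [sinihfibu] → [snhfbu]
Rule 3 Degemination: no change — [snhfbu]
Rule 4 Intervocalic Voicing: no change — [snhfbu]
Rule Rule 2 changed 3 position(s).

3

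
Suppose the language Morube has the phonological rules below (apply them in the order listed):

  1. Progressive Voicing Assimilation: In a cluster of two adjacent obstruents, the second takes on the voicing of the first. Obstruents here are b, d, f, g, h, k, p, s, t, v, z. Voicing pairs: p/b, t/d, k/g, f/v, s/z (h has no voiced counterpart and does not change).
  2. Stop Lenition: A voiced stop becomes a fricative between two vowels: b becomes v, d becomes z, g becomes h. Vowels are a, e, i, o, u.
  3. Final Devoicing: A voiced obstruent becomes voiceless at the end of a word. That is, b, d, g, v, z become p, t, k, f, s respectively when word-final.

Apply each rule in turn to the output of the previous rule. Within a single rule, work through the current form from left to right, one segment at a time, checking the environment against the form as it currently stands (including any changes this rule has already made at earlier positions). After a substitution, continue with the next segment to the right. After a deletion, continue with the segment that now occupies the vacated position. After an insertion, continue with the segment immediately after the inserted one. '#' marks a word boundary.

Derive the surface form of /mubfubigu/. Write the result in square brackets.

[mubvuvihu]

1 Progressive Voicing Assimilation: [mubfubigu] → [mubvubigu]
2 Stop Lenition: [mubvubigu] → [mubvuvihu]
3 Final Devoicing: no change — [mubvuvihu]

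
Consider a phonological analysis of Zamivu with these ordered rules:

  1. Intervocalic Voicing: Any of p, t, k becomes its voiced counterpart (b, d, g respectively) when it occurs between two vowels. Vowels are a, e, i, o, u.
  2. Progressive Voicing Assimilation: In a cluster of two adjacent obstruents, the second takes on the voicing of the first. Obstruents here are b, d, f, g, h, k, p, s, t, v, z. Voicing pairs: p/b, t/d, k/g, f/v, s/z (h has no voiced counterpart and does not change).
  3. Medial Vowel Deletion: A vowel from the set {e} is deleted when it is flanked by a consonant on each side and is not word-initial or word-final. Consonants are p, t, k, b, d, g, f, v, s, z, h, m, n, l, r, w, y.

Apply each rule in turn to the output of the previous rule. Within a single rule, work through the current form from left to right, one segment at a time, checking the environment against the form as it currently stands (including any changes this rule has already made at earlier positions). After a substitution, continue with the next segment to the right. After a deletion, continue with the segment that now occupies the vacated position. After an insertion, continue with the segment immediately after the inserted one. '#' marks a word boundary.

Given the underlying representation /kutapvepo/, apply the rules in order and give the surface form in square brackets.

1 Intervocalic Voicing: [kutapvepo] → [kudapvebo]
2 Progressive Voicing Assimilation: [kudapvebo] → [kudapfebo]
3 Medial Vowel Deletion: [kudapfebo] → [kudapfbo]

[kudapfbo]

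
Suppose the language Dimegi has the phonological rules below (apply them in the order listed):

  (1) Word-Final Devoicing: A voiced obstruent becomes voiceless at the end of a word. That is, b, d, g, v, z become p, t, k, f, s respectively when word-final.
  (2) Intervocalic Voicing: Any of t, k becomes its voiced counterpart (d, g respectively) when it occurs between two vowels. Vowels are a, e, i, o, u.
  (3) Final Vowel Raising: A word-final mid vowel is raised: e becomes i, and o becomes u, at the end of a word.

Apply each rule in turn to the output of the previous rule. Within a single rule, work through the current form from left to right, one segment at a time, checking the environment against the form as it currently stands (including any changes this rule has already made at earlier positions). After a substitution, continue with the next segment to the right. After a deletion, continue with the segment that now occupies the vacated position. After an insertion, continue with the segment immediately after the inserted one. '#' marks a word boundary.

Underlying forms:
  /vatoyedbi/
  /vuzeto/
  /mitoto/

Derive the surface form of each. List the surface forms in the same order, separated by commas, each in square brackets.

[vadoyedbi], [vuzedu], [midodu]

/vatoyedbi/:
  (1) Word-Final Devoicing: no change — [vatoyedbi]
  (2) Intervocalic Voicing: [vatoyedbi] → [vadoyedbi]
  (3) Final Vowel Raising: no change — [vadoyedbi]
/vuzeto/:
  (1) Word-Final Devoicing: no change — [vuzeto]
  (2) Intervocalic Voicing: [vuzeto] → [vuzedo]
  (3) Final Vowel Raising: [vuzedo] → [vuzedu]
/mitoto/:
  (1) Word-Final Devoicing: no change — [mitoto]
  (2) Intervocalic Voicing: [mitoto] → [midodo]
  (3) Final Vowel Raising: [midodo] → [midodu]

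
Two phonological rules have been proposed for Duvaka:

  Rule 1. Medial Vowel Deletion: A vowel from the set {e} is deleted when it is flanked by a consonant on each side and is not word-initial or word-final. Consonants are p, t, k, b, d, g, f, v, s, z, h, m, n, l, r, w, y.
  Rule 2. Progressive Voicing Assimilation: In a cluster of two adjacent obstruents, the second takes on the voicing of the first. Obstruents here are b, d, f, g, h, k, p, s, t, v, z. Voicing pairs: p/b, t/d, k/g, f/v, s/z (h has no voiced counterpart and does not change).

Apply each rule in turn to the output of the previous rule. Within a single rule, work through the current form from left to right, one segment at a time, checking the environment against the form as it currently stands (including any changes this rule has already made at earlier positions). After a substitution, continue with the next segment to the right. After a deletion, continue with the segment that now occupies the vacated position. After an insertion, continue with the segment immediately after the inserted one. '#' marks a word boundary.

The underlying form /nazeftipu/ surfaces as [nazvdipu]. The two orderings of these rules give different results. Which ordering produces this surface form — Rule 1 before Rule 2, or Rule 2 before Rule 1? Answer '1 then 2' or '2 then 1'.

Order 1 then 2:
  1 Medial Vowel Deletion: [nazeftipu] → [nazftipu]
  2 Progressive Voicing Assimilation: [nazftipu] → [nazvdipu]
  result: [nazvdipu]
Order 2 then 1:
  2 Progressive Voicing Assimilation: no change — [nazeftipu]
  1 Medial Vowel Deletion: [nazeftipu] → [nazftipu]
  result: [nazftipu]

1 then 2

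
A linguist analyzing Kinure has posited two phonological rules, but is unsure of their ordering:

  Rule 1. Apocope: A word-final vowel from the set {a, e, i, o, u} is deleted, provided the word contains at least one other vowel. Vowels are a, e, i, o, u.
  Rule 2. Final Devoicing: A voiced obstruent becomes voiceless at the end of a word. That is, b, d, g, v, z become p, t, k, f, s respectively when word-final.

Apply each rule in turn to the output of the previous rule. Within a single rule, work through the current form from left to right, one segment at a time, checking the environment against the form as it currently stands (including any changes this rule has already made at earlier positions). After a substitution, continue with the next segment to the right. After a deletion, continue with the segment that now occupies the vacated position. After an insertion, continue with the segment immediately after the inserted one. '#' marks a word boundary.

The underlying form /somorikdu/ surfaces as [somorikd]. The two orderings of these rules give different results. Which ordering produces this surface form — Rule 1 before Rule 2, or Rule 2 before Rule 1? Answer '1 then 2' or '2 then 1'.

2 then 1

Order 1 then 2:
  1 Apocope: [somorikdu] → [somorikd]
  2 Final Devoicing: [somorikd] → [somorikt]
  result: [somorikt]
Order 2 then 1:
  2 Final Devoicing: no change — [somorikdu]
  1 Apocope: [somorikdu] → [somorikd]
  result: [somorikd]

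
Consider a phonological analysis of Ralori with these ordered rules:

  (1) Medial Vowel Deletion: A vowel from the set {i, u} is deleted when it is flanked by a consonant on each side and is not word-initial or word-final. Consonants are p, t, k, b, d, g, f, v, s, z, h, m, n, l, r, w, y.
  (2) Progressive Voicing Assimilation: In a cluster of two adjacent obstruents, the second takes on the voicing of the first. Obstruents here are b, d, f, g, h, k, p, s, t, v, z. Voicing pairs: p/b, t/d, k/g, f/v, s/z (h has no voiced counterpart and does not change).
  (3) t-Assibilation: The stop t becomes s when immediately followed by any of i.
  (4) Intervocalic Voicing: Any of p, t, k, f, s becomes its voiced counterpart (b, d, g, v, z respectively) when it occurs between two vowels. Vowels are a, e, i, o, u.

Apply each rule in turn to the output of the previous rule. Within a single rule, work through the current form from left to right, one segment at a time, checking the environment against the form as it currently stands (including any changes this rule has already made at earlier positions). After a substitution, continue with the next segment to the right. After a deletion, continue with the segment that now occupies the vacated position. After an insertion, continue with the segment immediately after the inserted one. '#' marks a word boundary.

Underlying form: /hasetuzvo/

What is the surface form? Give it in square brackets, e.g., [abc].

(1) Medial Vowel Deletion: [hasetuzvo] → [hasetzvo]
(2) Progressive Voicing Assimilation: [hasetzvo] → [hasetsfo]
(3) t-Assibilation: no change — [hasetsfo]
(4) Intervocalic Voicing: [hasetsfo] → [hazetsfo]

[hazetsfo]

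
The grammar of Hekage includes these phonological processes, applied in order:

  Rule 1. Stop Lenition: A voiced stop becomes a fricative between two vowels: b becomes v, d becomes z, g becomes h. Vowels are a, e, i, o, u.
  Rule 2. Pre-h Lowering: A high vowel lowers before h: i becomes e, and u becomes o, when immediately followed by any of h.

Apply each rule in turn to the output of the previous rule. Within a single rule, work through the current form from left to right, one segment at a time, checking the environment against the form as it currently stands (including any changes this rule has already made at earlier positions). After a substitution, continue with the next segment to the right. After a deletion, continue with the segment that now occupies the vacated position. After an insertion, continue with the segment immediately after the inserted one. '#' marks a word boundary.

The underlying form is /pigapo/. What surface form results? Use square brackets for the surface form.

[pehapo]

Rule 1 Stop Lenition: [pigapo] → [pihapo]
Rule 2 Pre-h Lowering: [pihapo] → [pehapo]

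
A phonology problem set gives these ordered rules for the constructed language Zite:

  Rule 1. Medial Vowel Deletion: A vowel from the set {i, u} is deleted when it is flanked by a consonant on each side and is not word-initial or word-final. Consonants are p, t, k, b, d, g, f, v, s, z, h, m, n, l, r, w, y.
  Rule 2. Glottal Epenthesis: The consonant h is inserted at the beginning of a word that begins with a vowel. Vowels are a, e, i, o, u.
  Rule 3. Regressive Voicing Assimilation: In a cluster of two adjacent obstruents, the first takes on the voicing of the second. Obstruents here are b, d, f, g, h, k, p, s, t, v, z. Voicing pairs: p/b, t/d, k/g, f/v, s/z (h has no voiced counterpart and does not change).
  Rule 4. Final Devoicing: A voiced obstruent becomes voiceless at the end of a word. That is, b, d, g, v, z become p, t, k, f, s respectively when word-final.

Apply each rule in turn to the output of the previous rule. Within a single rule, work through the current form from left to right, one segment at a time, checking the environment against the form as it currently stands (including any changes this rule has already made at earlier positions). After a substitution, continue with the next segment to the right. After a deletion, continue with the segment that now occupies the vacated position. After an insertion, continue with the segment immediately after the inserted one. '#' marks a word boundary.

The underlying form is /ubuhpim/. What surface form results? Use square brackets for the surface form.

[huphpm]

Rule 1 Medial Vowel Deletion: [ubuhpim] → [ubhpm]
Rule 2 Glottal Epenthesis: [ubhpm] → [hubhpm]
Rule 3 Regressive Voicing Assimilation: [hubhpm] → [huphpm]
Rule 4 Final Devoicing: no change — [huphpm]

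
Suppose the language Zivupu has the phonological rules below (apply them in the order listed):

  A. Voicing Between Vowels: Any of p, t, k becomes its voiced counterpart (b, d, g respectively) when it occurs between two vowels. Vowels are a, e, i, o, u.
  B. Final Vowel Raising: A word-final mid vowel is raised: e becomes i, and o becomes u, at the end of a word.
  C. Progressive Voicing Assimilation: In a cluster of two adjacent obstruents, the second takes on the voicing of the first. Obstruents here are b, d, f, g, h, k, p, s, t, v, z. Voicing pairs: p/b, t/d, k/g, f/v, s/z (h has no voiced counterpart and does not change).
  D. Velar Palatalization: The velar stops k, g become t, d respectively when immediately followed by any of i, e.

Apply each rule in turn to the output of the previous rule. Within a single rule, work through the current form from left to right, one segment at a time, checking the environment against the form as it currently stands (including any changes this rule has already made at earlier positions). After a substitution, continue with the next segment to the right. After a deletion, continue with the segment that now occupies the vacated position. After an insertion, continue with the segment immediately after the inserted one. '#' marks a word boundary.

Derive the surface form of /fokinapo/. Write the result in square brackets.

A Voicing Between Vowels: [fokinapo] → [foginabo]
B Final Vowel Raising: [foginabo] → [foginabu]
C Progressive Voicing Assimilation: no change — [foginabu]
D Velar Palatalization: [foginabu] → [fodinabu]

[fodinabu]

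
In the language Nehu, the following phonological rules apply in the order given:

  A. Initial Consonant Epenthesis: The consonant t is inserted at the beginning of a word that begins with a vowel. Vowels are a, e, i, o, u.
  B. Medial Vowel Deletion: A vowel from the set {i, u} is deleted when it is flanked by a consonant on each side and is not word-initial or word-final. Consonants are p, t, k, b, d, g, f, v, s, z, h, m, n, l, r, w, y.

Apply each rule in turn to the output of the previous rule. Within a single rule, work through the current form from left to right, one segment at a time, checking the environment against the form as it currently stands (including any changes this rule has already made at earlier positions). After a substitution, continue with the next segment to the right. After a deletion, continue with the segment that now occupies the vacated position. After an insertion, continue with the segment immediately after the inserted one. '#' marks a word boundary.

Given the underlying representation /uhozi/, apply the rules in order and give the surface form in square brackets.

[thozi]

A Initial Consonant Epenthesis: [uhozi] → [tuhozi]
B Medial Vowel Deletion: [tuhozi] → [thozi]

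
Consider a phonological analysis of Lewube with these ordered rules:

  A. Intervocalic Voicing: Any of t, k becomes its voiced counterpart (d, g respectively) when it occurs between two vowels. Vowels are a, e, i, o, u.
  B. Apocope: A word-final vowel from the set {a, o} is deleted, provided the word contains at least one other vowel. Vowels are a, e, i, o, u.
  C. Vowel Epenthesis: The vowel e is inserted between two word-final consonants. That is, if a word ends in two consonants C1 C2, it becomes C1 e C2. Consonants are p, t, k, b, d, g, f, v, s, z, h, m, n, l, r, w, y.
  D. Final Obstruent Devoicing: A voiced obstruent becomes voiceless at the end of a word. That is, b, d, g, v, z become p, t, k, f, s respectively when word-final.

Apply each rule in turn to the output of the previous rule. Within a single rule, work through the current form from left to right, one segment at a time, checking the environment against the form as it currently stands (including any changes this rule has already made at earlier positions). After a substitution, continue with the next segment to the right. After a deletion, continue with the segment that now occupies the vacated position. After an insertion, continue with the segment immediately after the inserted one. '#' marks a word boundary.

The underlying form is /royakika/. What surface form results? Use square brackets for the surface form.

[royagik]

A Intervocalic Voicing: [royakika] → [royagiga]
B Apocope: [royagiga] → [royagig]
C Vowel Epenthesis: no change — [royagig]
D Final Obstruent Devoicing: [royagig] → [royagik]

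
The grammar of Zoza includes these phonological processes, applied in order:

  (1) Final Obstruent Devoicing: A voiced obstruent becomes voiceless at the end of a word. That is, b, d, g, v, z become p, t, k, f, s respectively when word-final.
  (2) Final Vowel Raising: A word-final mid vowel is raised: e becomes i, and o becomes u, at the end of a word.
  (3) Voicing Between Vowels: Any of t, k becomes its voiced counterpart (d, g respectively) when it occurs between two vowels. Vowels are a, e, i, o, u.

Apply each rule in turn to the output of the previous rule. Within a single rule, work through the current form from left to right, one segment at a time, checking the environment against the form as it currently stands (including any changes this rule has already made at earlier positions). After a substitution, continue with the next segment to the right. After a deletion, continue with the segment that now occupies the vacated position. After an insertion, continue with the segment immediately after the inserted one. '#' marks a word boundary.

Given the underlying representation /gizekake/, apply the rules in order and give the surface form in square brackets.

[gizegagi]

(1) Final Obstruent Devoicing: no change — [gizekake]
(2) Final Vowel Raising: [gizekake] → [gizekaki]
(3) Voicing Between Vowels: [gizekaki] → [gizegagi]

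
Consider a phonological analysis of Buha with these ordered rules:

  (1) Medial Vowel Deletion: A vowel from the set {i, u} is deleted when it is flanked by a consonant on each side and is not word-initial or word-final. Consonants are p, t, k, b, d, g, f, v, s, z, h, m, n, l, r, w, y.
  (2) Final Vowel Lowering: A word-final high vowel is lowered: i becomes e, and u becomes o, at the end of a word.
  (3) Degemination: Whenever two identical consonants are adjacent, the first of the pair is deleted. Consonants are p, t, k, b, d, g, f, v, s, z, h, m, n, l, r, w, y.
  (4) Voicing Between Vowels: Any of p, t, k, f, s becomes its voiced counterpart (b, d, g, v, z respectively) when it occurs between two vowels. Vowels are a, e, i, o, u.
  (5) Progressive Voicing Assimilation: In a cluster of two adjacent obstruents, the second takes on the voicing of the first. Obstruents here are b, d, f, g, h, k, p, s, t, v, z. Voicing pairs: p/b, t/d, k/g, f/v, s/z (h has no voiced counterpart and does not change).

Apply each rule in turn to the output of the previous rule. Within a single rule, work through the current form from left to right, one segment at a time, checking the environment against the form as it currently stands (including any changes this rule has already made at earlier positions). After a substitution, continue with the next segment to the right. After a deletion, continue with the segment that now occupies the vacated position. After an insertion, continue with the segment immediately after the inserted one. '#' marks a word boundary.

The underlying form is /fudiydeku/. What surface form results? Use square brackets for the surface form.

(1) Medial Vowel Deletion: [fudiydeku] → [fdydeku]
(2) Final Vowel Lowering: [fdydeku] → [fdydeko]
(3) Degemination: no change — [fdydeko]
(4) Voicing Between Vowels: [fdydeko] → [fdydego]
(5) Progressive Voicing Assimilation: [fdydego] → [ftydego]

[ftydego]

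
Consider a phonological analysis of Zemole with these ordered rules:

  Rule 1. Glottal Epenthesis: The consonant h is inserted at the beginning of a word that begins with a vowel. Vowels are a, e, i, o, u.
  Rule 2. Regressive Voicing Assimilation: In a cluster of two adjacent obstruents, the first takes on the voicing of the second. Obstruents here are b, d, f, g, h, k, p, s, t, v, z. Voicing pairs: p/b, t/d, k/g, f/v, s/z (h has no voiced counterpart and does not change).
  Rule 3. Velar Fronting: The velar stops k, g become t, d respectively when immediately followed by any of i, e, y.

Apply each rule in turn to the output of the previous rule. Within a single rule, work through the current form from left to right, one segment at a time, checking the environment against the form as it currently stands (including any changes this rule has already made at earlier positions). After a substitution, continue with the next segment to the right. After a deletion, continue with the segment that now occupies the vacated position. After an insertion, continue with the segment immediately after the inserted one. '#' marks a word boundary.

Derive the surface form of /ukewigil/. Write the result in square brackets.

Rule 1 Glottal Epenthesis: [ukewigil] → [hukewigil]
Rule 2 Regressive Voicing Assimilation: no change — [hukewigil]
Rule 3 Velar Fronting: [hukewigil] → [hutewidil]

[hutewidil]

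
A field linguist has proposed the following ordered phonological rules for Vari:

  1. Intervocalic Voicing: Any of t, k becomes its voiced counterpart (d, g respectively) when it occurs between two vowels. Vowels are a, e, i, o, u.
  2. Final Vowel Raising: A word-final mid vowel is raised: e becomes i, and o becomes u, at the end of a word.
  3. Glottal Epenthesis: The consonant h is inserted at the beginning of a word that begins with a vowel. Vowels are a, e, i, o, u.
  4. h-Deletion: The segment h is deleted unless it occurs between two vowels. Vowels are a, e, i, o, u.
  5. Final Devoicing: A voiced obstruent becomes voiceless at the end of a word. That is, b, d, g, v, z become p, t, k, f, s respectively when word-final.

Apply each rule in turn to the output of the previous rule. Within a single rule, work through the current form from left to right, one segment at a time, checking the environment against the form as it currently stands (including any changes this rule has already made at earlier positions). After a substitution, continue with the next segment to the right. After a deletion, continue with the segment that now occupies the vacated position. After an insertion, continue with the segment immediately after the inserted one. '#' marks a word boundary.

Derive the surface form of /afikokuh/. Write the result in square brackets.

[afigogu]

1 Intervocalic Voicing: [afikokuh] → [afigoguh]
2 Final Vowel Raising: no change — [afigoguh]
3 Glottal Epenthesis: [afigoguh] → [hafigoguh]
4 h-Deletion: [hafigoguh] → [afigogu]
5 Final Devoicing: no change — [afigogu]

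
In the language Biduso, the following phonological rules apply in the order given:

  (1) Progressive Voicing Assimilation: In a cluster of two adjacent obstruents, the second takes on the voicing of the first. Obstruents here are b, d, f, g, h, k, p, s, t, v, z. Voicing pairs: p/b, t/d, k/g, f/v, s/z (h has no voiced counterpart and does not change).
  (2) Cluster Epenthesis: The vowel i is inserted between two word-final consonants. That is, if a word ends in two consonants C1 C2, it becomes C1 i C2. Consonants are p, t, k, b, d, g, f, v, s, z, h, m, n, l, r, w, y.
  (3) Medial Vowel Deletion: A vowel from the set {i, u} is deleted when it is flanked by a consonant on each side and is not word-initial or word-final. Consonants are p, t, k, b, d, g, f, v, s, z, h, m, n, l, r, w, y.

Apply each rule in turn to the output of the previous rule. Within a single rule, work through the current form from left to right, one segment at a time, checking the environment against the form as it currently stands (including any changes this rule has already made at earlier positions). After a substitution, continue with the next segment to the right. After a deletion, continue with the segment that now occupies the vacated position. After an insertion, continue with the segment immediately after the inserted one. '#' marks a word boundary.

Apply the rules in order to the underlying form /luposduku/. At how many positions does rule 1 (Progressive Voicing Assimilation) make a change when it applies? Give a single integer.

(1) Progressive Voicing Assimilation: [luposduku] → [lupostuku]
(2) Cluster Epenthesis: no change — [lupostuku]
(3) Medial Vowel Deletion: [lupostuku] → [lpostku]
Rule 1 changed 1 position(s).

1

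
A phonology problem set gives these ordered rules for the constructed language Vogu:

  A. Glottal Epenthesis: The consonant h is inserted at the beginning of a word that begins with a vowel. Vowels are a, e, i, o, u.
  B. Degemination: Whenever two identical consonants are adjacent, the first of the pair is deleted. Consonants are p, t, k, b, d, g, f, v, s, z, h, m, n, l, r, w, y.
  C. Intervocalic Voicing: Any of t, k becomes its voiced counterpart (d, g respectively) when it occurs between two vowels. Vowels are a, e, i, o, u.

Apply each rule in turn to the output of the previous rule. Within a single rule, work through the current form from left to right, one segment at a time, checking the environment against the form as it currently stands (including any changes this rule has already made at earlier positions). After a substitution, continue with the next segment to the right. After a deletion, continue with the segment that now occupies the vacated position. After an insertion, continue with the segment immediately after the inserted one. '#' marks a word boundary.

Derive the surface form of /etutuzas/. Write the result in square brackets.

A Glottal Epenthesis: [etutuzas] → [hetutuzas]
B Degemination: no change — [hetutuzas]
C Intervocalic Voicing: [hetutuzas] → [heduduzas]

[heduduzas]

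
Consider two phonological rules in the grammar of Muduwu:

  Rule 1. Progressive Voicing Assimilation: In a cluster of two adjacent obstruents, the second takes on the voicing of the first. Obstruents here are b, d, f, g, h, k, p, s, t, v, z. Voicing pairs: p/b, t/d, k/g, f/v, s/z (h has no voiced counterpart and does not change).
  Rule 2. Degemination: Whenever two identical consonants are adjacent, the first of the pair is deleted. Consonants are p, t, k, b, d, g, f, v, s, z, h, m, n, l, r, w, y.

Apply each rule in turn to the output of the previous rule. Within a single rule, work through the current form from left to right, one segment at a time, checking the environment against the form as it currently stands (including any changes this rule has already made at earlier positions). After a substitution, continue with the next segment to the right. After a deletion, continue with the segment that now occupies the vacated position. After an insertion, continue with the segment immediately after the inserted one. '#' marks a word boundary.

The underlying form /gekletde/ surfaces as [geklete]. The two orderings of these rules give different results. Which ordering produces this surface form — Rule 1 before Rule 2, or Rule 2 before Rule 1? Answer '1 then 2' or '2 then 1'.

Order 1 then 2:
  1 Progressive Voicing Assimilation: [gekletde] → [geklette]
  2 Degemination: [geklette] → [geklete]
  result: [geklete]
Order 2 then 1:
  2 Degemination: no change — [gekletde]
  1 Progressive Voicing Assimilation: [gekletde] → [geklette]
  result: [geklette]

1 then 2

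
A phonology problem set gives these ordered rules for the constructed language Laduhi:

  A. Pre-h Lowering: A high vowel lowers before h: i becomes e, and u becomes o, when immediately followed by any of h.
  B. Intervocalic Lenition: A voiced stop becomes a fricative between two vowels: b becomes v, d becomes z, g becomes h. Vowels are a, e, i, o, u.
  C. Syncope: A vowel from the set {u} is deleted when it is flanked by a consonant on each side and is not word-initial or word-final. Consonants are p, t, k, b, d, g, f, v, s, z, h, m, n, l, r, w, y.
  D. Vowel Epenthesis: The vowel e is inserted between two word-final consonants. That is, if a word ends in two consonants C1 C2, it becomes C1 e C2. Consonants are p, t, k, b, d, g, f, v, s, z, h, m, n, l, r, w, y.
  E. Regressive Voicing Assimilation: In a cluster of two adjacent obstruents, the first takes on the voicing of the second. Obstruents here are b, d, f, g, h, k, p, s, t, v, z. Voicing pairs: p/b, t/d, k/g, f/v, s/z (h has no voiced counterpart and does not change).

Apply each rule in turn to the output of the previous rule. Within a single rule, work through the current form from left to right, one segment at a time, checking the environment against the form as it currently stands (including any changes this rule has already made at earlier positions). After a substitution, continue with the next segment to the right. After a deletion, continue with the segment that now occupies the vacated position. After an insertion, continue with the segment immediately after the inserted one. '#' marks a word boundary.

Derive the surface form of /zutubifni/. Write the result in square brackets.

A Pre-h Lowering: no change — [zutubifni]
B Intervocalic Lenition: [zutubifni] → [zutuvifni]
C Syncope: [zutuvifni] → [ztvifni]
D Vowel Epenthesis: no change — [ztvifni]
E Regressive Voicing Assimilation: [ztvifni] → [sdvifni]

[sdvifni]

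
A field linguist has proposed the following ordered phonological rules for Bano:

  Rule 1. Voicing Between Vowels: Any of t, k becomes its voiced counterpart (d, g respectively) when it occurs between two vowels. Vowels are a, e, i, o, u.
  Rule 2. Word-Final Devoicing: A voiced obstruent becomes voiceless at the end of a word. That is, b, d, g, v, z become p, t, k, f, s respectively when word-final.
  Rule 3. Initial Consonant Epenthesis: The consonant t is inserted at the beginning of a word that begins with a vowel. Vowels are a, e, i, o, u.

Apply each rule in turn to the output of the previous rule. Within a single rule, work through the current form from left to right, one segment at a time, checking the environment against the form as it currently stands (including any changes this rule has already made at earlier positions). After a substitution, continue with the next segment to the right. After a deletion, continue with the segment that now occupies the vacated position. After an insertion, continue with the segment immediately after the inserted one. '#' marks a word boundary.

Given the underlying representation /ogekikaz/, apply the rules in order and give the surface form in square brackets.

Rule 1 Voicing Between Vowels: [ogekikaz] → [ogegigaz]
Rule 2 Word-Final Devoicing: [ogegigaz] → [ogegigas]
Rule 3 Initial Consonant Epenthesis: [ogegigas] → [togegigas]

[togegigas]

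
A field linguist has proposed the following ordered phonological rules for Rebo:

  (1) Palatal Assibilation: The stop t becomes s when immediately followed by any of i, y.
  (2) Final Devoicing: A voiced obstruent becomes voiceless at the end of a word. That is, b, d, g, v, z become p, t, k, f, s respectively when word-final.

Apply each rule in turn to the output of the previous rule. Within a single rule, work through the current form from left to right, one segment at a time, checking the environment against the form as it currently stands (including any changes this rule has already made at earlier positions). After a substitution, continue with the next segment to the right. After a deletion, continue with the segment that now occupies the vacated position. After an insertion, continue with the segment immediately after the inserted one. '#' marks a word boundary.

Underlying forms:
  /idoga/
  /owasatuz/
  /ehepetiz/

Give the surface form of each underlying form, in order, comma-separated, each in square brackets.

/idoga/:
  (1) Palatal Assibilation: no change — [idoga]
  (2) Final Devoicing: no change — [idoga]
/owasatuz/:
  (1) Palatal Assibilation: no change — [owasatuz]
  (2) Final Devoicing: [owasatuz] → [owasatus]
/ehepetiz/:
  (1) Palatal Assibilation: [ehepetiz] → [ehepesiz]
  (2) Final Devoicing: [ehepesiz] → [ehepesis]

[idoga], [owasatus], [ehepesis]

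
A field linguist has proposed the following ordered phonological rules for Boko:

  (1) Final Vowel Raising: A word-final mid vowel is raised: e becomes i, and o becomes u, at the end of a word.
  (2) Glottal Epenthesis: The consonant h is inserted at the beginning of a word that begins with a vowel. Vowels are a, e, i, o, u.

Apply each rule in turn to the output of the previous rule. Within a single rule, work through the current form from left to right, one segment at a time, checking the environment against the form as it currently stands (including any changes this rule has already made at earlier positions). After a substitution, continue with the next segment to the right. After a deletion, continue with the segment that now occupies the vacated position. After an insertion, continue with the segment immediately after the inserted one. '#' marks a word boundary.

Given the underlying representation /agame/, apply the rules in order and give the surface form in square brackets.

[hagami]

(1) Final Vowel Raising: [agame] → [agami]
(2) Glottal Epenthesis: [agami] → [hagami]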